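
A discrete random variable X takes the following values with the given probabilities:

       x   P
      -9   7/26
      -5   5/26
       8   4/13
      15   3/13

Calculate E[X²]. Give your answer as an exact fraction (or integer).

E[X²] = (7/26)·81 + (5/26)·25 + (4/13)·64 + (3/13)·225
     = 1277/13

1277/13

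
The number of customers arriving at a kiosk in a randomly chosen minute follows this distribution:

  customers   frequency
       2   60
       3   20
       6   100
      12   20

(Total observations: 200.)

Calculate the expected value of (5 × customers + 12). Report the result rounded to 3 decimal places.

Total = 200, so P(customers=2) = 60/200, etc.
E[5x+12] = (3/10)·22 + (1/10)·27 + (1/2)·42 + (1/10)·72
     = 75/2 ≈ 37.500

37.500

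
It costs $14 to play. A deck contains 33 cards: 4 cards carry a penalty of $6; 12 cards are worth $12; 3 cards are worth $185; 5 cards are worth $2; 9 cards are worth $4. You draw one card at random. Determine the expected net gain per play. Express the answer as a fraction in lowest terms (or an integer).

259/33 dollars

E[payout] = (4/33)·(-6) + (12/33)·12 + (3/33)·185 + (5/33)·2 + (9/33)·4 = 721/33
Expected profit = 721/33 − 14 = 259/33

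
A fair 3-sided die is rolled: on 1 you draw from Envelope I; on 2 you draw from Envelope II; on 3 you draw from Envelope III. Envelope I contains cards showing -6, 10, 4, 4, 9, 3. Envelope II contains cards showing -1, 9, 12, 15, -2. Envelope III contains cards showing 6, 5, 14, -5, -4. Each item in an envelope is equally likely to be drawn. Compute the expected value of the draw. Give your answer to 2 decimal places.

4.60

E[X | Envelope I] = (-6 + 10 + 4 + 4 + 9 + 3)/6 = 4
E[X | Envelope II] = (-1 + 9 + 12 + 15 − 2)/5 = 33/5
E[X | Envelope III] = (6 + 5 + 14 − 5 − 4)/5 = 16/5
E[X] = (1/3)·4 + (1/3)·33/5 + (1/3)·16/5 = 23/5 ≈ 4.60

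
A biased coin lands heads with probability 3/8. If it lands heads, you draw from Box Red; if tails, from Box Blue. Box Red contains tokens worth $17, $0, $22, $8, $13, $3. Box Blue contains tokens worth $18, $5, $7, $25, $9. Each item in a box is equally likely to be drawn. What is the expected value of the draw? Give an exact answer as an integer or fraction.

191/16 dollars

E[X | Box Red] = (17 + 0 + 22 + 8 + 13 + 3)/6 = 21/2
E[X | Box Blue] = (18 + 5 + 7 + 25 + 9)/5 = 64/5
E[X] = (3/8)·21/2 + (5/8)·64/5 = 191/16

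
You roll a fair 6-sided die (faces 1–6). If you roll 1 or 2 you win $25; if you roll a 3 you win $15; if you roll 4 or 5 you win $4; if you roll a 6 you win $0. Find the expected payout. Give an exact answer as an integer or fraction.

73/6 dollars

E[payout] = (1/6)·0 + (1/3)·4 + (1/6)·15 + (1/3)·25 = 73/6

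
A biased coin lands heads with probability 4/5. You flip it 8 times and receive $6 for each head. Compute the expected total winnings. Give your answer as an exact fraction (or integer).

E[#heads] = 8·4/5 = 32/5 (linearity over flips).
E[winnings] = 6·32/5 = 192/5.

192/5 dollars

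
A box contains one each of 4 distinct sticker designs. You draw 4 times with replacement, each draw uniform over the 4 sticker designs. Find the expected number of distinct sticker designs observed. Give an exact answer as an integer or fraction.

Let Xⱼ=1 if type j appears at least once. P(Xⱼ=1) = 1 − ((4−1)/4)^4 = 175/256.
E[#distinct] = 4·175/256 = 175/64.

175/64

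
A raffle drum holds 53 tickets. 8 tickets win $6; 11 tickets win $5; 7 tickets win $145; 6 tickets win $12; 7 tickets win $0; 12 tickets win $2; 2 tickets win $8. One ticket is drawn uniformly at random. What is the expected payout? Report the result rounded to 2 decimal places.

E[payout] = (8/53)·6 + (11/53)·5 + (7/53)·145 + (6/53)·12 + (7/53)·0 + (12/53)·2 + (2/53)·8 = 1230/53
≈ $23.21

$23.21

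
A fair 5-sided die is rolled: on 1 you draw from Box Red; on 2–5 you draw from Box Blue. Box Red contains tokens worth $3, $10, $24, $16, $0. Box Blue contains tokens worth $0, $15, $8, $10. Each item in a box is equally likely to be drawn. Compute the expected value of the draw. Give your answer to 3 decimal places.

E[X | Box Red] = (3 + 10 + 24 + 16 + 0)/5 = 53/5
E[X | Box Blue] = (0 + 15 + 8 + 10)/4 = 33/4
E[X] = (1/5)·53/5 + (4/5)·33/4 = 218/25 ≈ 8.720

$8.720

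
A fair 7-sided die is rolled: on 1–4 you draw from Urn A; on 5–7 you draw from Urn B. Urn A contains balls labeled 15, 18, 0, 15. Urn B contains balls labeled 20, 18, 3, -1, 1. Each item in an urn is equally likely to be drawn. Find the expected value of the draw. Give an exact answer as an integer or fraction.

363/35

E[X | Urn A] = (15 + 18 + 0 + 15)/4 = 12
E[X | Urn B] = (20 + 18 + 3 − 1 + 1)/5 = 41/5
E[X] = (4/7)·12 + (3/7)·41/5 = 363/35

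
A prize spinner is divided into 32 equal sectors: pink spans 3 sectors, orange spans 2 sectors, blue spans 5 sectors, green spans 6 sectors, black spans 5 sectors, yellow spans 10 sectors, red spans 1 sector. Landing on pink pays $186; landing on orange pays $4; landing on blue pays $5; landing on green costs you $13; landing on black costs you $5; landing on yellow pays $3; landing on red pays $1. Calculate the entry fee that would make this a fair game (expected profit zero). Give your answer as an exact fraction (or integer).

519/32 dollars

E[payout] = (3/32)·186 + (2/32)·4 + (5/32)·5 + (6/32)·(-13) + (5/32)·(-5) + (10/32)·3 + (1/32)·1 = 519/32
Fair fee = E[payout] = 519/32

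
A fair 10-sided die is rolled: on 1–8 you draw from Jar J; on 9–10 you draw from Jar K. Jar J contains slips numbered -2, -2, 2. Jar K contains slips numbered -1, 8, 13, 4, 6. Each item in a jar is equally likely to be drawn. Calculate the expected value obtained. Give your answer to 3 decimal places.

E[X | Jar J] = (-2 − 2 + 2)/3 = -2/3
E[X | Jar K] = (-1 + 8 + 13 + 4 + 6)/5 = 6
E[X] = (4/5)·(-2/3) + (1/5)·6 = 2/3 ≈ 0.667

0.667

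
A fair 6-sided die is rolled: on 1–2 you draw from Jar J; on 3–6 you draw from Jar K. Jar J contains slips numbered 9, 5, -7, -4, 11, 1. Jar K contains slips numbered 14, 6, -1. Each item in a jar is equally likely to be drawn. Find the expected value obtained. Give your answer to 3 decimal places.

5.056

E[X | Jar J] = (9 + 5 − 7 − 4 + 11 + 1)/6 = 5/2
E[X | Jar K] = (14 + 6 − 1)/3 = 19/3
E[X] = (1/3)·5/2 + (2/3)·19/3 = 91/18 ≈ 5.056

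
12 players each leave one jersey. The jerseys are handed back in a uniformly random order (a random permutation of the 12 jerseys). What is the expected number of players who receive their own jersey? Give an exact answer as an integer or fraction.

1

Let Xᵢ = 1 if person i gets their own jersey. For each i, P(Xᵢ=1) = 1/12.
By linearity of expectation, E[X₁+…+X_12] = 12·(1/12) = 1.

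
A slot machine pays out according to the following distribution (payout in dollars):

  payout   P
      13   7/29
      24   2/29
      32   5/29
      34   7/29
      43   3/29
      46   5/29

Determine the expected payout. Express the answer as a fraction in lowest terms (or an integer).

896/29 dollars

E[X] = (7/29)·13 + (2/29)·24 + (5/29)·32 + (7/29)·34 + (3/29)·43 + (5/29)·46
     = 896/29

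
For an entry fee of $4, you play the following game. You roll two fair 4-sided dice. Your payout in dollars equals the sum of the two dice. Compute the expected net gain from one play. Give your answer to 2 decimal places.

Distribution of the sum of the two dice: 2 w.p. 1/16, 3 w.p. 1/8, 4 w.p. 3/16, 5 w.p. 1/4, 6 w.p. 3/16, 7 w.p. 1/8, …
E[payout] = (1/16)·2 + (1/8)·3 + (3/16)·4 + (1/4)·5 + (3/16)·6 + (1/8)·7 + (1/16)·8 = 5
Expected profit = 5 − 4 = 1 ≈ $1.00

$1.00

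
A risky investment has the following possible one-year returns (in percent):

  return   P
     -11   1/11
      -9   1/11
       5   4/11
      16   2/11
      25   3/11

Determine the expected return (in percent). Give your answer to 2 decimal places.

9.73

E[X] = (1/11)·(-11) + (1/11)·(-9) + (4/11)·5 + (2/11)·16 + (3/11)·25
     = 107/11 ≈ 9.73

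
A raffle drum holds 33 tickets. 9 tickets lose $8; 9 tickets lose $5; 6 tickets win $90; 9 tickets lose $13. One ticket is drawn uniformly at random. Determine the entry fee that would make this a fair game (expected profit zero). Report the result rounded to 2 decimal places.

$9.27

E[payout] = (9/33)·(-8) + (9/33)·(-5) + (6/33)·90 + (9/33)·(-13) = 102/11
Fair fee = E[payout] = 102/11 ≈ $9.27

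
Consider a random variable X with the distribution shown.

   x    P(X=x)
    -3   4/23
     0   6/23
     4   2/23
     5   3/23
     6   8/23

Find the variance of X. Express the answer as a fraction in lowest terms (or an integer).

6432/529

E[X] = (4/23)·(-3) + (6/23)·0 + (2/23)·4 + (3/23)·5 + (8/23)·6 = 59/23
E[X²] = (4/23)·9 + (6/23)·0 + (2/23)·16 + (3/23)·25 + (8/23)·36 = 431/23
Var(X) = 431/23 − (59/23)² = 6432/529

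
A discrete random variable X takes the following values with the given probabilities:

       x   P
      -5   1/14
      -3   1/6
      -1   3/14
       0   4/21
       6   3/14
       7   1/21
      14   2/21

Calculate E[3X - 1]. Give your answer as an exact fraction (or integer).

E[3x-1] = (1/14)·(-16) + (1/6)·(-10) + (3/14)·(-4) + (4/21)·(-1) + (3/14)·17 + (1/21)·20 + (2/21)·41
     = 65/14

65/14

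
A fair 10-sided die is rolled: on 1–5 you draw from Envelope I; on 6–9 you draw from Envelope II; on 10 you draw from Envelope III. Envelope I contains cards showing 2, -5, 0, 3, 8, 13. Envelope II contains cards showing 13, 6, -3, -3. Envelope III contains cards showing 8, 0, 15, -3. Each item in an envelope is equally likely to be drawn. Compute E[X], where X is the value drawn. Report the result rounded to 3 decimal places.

3.550

E[X | Envelope I] = (2 − 5 + 0 + 3 + 8 + 13)/6 = 7/2
E[X | Envelope II] = (13 + 6 − 3 − 3)/4 = 13/4
E[X | Envelope III] = (8 + 0 + 15 − 3)/4 = 5
E[X] = (1/2)·7/2 + (2/5)·13/4 + (1/10)·5 = 71/20 ≈ 3.550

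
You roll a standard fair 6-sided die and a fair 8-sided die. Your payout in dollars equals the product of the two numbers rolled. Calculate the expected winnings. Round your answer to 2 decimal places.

Distribution of the product of the two numbers rolled: 1 w.p. 1/48, 2 w.p. 1/24, 3 w.p. 1/24, 4 w.p. 1/16, 5 w.p. 1/24, 6 w.p. 1/12, …
E[payout] = (1/48)·1 + (1/24)·2 + (1/24)·3 + (1/16)·4 + (1/24)·5 + (1/12)·6 + (1/48)·7 + (1/16)·8 + (1/48)·9 + (1/24)·10 + (1/12)·12 + (1/48)·14 + (1/24)·15 + (1/24)·16 + (1/24)·18 + (1/24)·20 + (1/48)·21 + (1/16)·24 + (1/48)·25 + (1/48)·28 + (1/24)·30 + (1/48)·32 + (1/48)·35 + (1/48)·36 + (1/48)·40 + (1/48)·42 + (1/48)·48 = 63/4
≈ $15.75

$15.75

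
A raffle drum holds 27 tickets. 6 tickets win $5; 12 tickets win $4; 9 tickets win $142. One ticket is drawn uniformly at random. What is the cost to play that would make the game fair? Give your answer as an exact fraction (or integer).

452/9 dollars

E[payout] = (6/27)·5 + (12/27)·4 + (9/27)·142 = 452/9
Fair fee = E[payout] = 452/9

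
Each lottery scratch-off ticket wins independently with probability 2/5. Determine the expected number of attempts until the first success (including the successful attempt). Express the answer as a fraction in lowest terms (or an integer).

5/2

For a geometric distribution, E[trials] = 1/p = 1/(2/5) = 5/2.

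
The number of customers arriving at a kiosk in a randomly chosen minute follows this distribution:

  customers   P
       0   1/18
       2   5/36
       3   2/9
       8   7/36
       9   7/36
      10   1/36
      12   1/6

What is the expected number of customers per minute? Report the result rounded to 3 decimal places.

6.528

E[X] = (1/18)·0 + (5/36)·2 + (2/9)·3 + (7/36)·8 + (7/36)·9 + (1/36)·10 + (1/6)·12
     = 235/36 ≈ 6.528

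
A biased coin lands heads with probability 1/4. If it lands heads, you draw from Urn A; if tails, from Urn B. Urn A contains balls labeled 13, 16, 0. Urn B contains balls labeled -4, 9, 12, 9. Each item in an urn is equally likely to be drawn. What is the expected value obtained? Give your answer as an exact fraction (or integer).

E[X | Urn A] = (13 + 16 + 0)/3 = 29/3
E[X | Urn B] = (-4 + 9 + 12 + 9)/4 = 13/2
E[X] = (1/4)·29/3 + (3/4)·13/2 = 175/24

175/24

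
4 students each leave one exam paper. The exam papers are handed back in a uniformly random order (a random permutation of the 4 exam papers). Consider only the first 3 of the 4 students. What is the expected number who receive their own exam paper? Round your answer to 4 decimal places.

0.7500

Let Xᵢ = 1 if person i gets their own exam paper. For each i, P(Xᵢ=1) = 1/4.
By linearity of expectation, E[X₁+…+X_3] = 3·(1/4) = 3/4.
≈ 0.7500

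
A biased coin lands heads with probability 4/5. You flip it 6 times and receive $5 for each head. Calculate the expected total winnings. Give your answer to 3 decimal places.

E[#heads] = 6·4/5 = 24/5 (linearity over flips).
E[winnings] = 5·24/5 = 24.
≈ 24.000

$24.000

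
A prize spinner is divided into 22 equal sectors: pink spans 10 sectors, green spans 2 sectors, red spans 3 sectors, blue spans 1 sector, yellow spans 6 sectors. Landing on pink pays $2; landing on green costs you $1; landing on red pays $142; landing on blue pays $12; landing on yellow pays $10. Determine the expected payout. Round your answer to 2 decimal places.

E[payout] = (10/22)·2 + (2/22)·(-1) + (3/22)·142 + (1/22)·12 + (6/22)·10 = 258/11
≈ $23.45

$23.45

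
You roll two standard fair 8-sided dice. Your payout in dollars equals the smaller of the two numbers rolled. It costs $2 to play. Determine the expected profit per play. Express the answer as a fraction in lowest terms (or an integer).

Distribution of the smaller of the two numbers rolled: 1 w.p. 15/64, 2 w.p. 13/64, 3 w.p. 11/64, 4 w.p. 9/64, 5 w.p. 7/64, 6 w.p. 5/64, …
E[payout] = (15/64)·1 + (13/64)·2 + (11/64)·3 + (9/64)·4 + (7/64)·5 + (5/64)·6 + (3/64)·7 + (1/64)·8 = 51/16
Expected profit = 51/16 − 2 = 19/16

19/16 dollars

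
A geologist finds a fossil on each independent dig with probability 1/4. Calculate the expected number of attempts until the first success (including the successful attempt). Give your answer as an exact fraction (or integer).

4

For a geometric distribution, E[trials] = 1/p = 1/(1/4) = 4.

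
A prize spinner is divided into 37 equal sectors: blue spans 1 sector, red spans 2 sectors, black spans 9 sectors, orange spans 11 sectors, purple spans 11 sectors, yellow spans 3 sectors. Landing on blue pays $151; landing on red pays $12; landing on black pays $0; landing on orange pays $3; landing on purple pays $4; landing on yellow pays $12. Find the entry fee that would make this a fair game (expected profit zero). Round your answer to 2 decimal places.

E[payout] = (1/37)·151 + (2/37)·12 + (9/37)·0 + (11/37)·3 + (11/37)·4 + (3/37)·12 = 288/37
Fair fee = E[payout] = 288/37 ≈ $7.78

$7.78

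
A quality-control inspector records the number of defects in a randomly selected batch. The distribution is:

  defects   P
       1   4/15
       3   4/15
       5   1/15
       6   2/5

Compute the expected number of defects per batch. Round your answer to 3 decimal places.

E[X] = (4/15)·1 + (4/15)·3 + (1/15)·5 + (2/5)·6
     = 19/5 ≈ 3.800

3.800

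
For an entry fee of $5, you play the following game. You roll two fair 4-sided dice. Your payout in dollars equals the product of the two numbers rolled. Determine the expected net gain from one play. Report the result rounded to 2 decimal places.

$1.25

Distribution of the product of the two numbers rolled: 1 w.p. 1/16, 2 w.p. 1/8, 3 w.p. 1/8, 4 w.p. 3/16, 6 w.p. 1/8, 8 w.p. 1/8, …
E[payout] = (1/16)·1 + (1/8)·2 + (1/8)·3 + (3/16)·4 + (1/8)·6 + (1/8)·8 + (1/16)·9 + (1/8)·12 + (1/16)·16 = 25/4
Expected profit = 25/4 − 5 = 5/4 ≈ $1.25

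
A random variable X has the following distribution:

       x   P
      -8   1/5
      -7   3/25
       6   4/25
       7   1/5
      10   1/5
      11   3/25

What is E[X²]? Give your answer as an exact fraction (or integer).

1719/25

E[X²] = (1/5)·64 + (3/25)·49 + (4/25)·36 + (1/5)·49 + (1/5)·100 + (3/25)·121
     = 1719/25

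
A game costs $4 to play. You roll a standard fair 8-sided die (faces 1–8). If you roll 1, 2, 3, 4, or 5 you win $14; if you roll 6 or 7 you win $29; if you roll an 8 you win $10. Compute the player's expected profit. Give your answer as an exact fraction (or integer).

E[payout] = (1/8)·10 + (5/8)·14 + (1/4)·29 = 69/4
Expected profit = 69/4 − 4 = 53/4

53/4 dollars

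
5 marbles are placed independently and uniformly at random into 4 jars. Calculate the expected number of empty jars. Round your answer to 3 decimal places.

0.949

Let Xⱼ=1 if jar j is empty. P(Xⱼ=1) = ((4-1)/4)^5 = 243/1024.
By linearity, E[#empty] = 4·243/1024 = 243/256.
≈ 0.949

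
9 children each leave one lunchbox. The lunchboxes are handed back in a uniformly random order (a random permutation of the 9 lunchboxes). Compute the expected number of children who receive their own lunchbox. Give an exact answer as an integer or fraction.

Let Xᵢ = 1 if person i gets their own lunchbox. For each i, P(Xᵢ=1) = 1/9.
By linearity of expectation, E[X₁+…+X_9] = 9·(1/9) = 1.

1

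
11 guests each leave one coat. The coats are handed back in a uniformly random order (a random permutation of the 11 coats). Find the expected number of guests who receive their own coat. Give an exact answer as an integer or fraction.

Let Xᵢ = 1 if person i gets their own coat. For each i, P(Xᵢ=1) = 1/11.
By linearity of expectation, E[X₁+…+X_11] = 11·(1/11) = 1.

1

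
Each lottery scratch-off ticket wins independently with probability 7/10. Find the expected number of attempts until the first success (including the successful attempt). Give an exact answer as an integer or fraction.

For a geometric distribution, E[trials] = 1/p = 1/(7/10) = 10/7.

10/7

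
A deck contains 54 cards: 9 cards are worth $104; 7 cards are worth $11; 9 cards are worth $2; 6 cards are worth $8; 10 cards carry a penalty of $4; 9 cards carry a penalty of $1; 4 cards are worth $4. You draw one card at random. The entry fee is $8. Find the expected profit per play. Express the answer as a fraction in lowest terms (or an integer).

E[payout] = (9/54)·104 + (7/54)·11 + (9/54)·2 + (6/54)·8 + (10/54)·(-4) + (9/54)·(-1) + (4/54)·4 = 523/27
Expected profit = 523/27 − 8 = 307/27

307/27 dollars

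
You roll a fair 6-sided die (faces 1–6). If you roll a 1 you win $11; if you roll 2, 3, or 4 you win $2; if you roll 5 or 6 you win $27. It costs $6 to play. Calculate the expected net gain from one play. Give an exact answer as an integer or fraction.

35/6 dollars

E[payout] = (1/2)·2 + (1/6)·11 + (1/3)·27 = 71/6
Expected profit = 71/6 − 6 = 35/6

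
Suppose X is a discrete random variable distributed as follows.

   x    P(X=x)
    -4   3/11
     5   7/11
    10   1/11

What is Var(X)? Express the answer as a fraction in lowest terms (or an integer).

E[X] = (3/11)·(-4) + (7/11)·5 + (1/11)·10 = 3
E[X²] = (3/11)·16 + (7/11)·25 + (1/11)·100 = 323/11
Var(X) = 323/11 − (3)² = 224/11

224/11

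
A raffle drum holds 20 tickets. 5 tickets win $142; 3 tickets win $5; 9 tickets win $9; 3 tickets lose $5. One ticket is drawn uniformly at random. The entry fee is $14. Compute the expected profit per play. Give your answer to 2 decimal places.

$25.55

E[payout] = (5/20)·142 + (3/20)·5 + (9/20)·9 + (3/20)·(-5) = 791/20
Expected profit = 791/20 − 14 = 511/20 ≈ $25.55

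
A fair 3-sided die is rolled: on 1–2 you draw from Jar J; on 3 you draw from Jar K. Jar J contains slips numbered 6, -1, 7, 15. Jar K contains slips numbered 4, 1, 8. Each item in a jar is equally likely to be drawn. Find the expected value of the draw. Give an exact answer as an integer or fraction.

107/18

E[X | Jar J] = (6 − 1 + 7 + 15)/4 = 27/4
E[X | Jar K] = (4 + 1 + 8)/3 = 13/3
E[X] = (2/3)·27/4 + (1/3)·13/3 = 107/18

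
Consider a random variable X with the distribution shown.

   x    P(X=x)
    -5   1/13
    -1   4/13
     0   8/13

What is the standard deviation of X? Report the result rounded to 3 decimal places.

1.323

E[X] = -9/13, E[X²] = 29/13
Var(X) = E[X²] − (E[X])² = 29/13 − 81/169 = 296/169
SD(X) = √(296/169) ≈ 1.323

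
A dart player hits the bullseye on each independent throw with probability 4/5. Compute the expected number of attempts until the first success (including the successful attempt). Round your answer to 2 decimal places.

For a geometric distribution, E[trials] = 1/p = 1/(4/5) = 5/4.
≈ 1.25

1.25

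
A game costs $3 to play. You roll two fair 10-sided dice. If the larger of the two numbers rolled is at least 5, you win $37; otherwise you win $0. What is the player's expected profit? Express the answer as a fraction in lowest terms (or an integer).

702/25 dollars

E[payout] = (4/25)·0 + (21/25)·37 = 777/25
Expected profit = 777/25 − 3 = 702/25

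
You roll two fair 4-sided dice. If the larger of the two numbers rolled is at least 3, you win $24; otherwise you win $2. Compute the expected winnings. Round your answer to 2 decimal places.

E[payout] = (1/4)·2 + (3/4)·24 = 37/2
≈ $18.50

$18.50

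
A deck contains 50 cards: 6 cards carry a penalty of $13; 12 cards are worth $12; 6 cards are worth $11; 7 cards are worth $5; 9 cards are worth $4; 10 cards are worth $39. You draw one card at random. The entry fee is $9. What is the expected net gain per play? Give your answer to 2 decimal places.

$2.86

E[payout] = (6/50)·(-13) + (12/50)·12 + (6/50)·11 + (7/50)·5 + (9/50)·4 + (10/50)·39 = 593/50
Expected profit = 593/50 − 9 = 143/50 ≈ $2.86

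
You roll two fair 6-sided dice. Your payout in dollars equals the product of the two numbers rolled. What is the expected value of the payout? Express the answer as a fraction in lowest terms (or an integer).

Distribution of the product of the two numbers rolled: 1 w.p. 1/36, 2 w.p. 1/18, 3 w.p. 1/18, 4 w.p. 1/12, 5 w.p. 1/18, 6 w.p. 1/9, …
E[payout] = (1/36)·1 + (1/18)·2 + (1/18)·3 + (1/12)·4 + (1/18)·5 + (1/9)·6 + (1/18)·8 + (1/36)·9 + (1/18)·10 + (1/9)·12 + (1/18)·15 + (1/36)·16 + (1/18)·18 + (1/18)·20 + (1/18)·24 + (1/36)·25 + (1/18)·30 + (1/36)·36 = 49/4

49/4 dollars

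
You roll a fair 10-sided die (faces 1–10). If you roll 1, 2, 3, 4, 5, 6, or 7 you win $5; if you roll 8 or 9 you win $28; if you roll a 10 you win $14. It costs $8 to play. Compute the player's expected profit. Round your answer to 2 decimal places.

E[payout] = (7/10)·5 + (1/10)·14 + (1/5)·28 = 21/2
Expected profit = 21/2 − 8 = 5/2 ≈ $2.50

$2.50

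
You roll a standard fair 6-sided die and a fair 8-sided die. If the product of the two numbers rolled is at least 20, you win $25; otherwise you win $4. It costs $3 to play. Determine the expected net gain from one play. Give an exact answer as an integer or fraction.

$8

E[payout] = (2/3)·4 + (1/3)·25 = 11
Expected profit = 11 − 3 = 8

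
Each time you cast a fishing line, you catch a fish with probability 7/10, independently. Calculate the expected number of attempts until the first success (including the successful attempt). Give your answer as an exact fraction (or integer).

For a geometric distribution, E[trials] = 1/p = 1/(7/10) = 10/7.

10/7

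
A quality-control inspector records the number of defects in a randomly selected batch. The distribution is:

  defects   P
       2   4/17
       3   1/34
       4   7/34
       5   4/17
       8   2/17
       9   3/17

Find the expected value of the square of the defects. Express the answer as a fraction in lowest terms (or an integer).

E[X²] = (4/17)·4 + (1/34)·9 + (7/34)·16 + (4/17)·25 + (2/17)·64 + (3/17)·81
     = 1095/34

1095/34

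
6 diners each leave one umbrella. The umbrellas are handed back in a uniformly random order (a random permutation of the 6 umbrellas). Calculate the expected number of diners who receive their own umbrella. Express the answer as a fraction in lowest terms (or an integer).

1

Let Xᵢ = 1 if person i gets their own umbrella. For each i, P(Xᵢ=1) = 1/6.
By linearity of expectation, E[X₁+…+X_6] = 6·(1/6) = 1.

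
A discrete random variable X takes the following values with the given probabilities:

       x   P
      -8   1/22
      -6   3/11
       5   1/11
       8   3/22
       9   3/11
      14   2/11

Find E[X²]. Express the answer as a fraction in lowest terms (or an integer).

896/11

E[X²] = (1/22)·64 + (3/11)·36 + (1/11)·25 + (3/22)·64 + (3/11)·81 + (2/11)·196
     = 896/11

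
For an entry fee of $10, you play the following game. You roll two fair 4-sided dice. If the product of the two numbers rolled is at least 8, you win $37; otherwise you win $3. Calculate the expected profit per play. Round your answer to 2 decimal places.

$5.75

E[payout] = (5/8)·3 + (3/8)·37 = 63/4
Expected profit = 63/4 − 10 = 23/4 ≈ $5.75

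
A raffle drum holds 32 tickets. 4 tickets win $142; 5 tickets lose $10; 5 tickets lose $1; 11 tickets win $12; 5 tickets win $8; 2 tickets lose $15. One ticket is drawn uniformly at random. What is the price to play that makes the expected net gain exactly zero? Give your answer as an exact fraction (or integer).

655/32 dollars

E[payout] = (4/32)·142 + (5/32)·(-10) + (5/32)·(-1) + (11/32)·12 + (5/32)·8 + (2/32)·(-15) = 655/32
Fair fee = E[payout] = 655/32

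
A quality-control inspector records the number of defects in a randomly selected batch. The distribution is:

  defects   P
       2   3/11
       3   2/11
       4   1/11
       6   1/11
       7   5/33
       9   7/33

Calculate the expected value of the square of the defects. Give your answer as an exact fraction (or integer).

1058/33

E[X²] = (3/11)·4 + (2/11)·9 + (1/11)·16 + (1/11)·36 + (5/33)·49 + (7/33)·81
     = 1058/33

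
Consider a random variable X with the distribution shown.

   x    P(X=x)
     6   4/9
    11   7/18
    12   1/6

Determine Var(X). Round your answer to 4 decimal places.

E[X] = (4/9)·6 + (7/18)·11 + (1/6)·12 = 161/18
E[X²] = (4/9)·36 + (7/18)·121 + (1/6)·144 = 1567/18
Var(X) = 1567/18 − (161/18)² = 2285/324 ≈ 7.0525

7.0525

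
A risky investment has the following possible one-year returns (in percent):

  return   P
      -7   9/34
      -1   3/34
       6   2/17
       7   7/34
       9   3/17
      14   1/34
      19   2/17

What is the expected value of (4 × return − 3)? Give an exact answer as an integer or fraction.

E[4x-3] = (9/34)·(-31) + (3/34)·(-7) + (2/17)·21 + (7/34)·25 + (3/17)·33 + (1/34)·53 + (2/17)·73
     = 251/17

251/17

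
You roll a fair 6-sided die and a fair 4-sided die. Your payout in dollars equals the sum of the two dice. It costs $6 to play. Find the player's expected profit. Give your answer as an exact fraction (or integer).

$0

Distribution of the sum of the two dice: 2 w.p. 1/24, 3 w.p. 1/12, 4 w.p. 1/8, 5 w.p. 1/6, 6 w.p. 1/6, 7 w.p. 1/6, …
E[payout] = (1/24)·2 + (1/12)·3 + (1/8)·4 + (1/6)·5 + (1/6)·6 + (1/6)·7 + (1/8)·8 + (1/12)·9 + (1/24)·10 = 6
Expected profit = 6 − 6 = 0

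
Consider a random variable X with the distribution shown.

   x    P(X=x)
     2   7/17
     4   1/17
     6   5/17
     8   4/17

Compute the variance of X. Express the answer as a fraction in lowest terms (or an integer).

1760/289

E[X] = (7/17)·2 + (1/17)·4 + (5/17)·6 + (4/17)·8 = 80/17
E[X²] = (7/17)·4 + (1/17)·16 + (5/17)·36 + (4/17)·64 = 480/17
Var(X) = 480/17 − (80/17)² = 1760/289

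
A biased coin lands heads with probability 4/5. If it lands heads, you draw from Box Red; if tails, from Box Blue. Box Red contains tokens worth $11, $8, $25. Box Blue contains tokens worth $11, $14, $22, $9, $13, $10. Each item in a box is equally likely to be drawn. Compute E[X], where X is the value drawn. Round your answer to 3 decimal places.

E[X | Box Red] = (11 + 8 + 25)/3 = 44/3
E[X | Box Blue] = (11 + 14 + 22 + 9 + 13 + 10)/6 = 79/6
E[X] = (4/5)·44/3 + (1/5)·79/6 = 431/30 ≈ 14.367

$14.367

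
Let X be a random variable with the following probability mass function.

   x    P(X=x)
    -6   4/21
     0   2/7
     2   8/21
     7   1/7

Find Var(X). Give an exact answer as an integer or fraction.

E[X] = (4/21)·(-6) + (2/7)·0 + (8/21)·2 + (1/7)·7 = 13/21
E[X²] = (4/21)·36 + (2/7)·0 + (8/21)·4 + (1/7)·49 = 323/21
Var(X) = 323/21 − (13/21)² = 6614/441

6614/441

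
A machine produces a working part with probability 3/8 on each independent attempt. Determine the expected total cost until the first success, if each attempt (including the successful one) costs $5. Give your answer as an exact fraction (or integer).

E[#attempts] = 1/p = 8/3; E[cost] = 5·8/3 = 40/3.

40/3 dollars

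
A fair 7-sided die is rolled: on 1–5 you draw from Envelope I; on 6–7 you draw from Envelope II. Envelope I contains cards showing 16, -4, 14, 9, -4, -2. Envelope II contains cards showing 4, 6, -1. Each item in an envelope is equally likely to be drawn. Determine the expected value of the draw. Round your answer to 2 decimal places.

E[X | Envelope I] = (16 − 4 + 14 + 9 − 4 − 2)/6 = 29/6
E[X | Envelope II] = (4 + 6 − 1)/3 = 3
E[X] = (5/7)·29/6 + (2/7)·3 = 181/42 ≈ 4.31

4.31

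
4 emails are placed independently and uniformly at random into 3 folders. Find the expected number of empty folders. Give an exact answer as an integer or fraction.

Let Xⱼ=1 if folder j is empty. P(Xⱼ=1) = ((3-1)/3)^4 = 16/81.
By linearity, E[#empty] = 3·16/81 = 16/27.

16/27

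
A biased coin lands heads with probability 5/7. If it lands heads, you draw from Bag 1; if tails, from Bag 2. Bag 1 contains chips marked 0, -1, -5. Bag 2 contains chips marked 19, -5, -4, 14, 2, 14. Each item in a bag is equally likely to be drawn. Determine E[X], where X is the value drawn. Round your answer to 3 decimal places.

0.476

E[X | Bag 1] = (0 − 1 − 5)/3 = -2
E[X | Bag 2] = (19 − 5 − 4 + 14 + 2 + 14)/6 = 20/3
E[X] = (5/7)·(-2) + (2/7)·20/3 = 10/21 ≈ 0.476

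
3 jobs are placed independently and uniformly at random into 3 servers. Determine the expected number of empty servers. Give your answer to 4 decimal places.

0.8889

Let Xⱼ=1 if server j is empty. P(Xⱼ=1) = ((3-1)/3)^3 = 8/27.
By linearity, E[#empty] = 3·8/27 = 8/9.
≈ 0.8889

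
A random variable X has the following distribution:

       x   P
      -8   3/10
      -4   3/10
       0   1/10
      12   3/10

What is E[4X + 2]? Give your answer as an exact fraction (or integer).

2

E[4x+2] = (3/10)·(-30) + (3/10)·(-14) + (1/10)·2 + (3/10)·50
     = 2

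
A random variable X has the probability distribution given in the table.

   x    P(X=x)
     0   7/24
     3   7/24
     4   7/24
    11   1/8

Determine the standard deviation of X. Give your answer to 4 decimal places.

3.2777

E[X] = 41/12, E[X²] = 269/12
Var(X) = E[X²] − (E[X])² = 269/12 − 1681/144 = 1547/144
SD(X) = √(1547/144) ≈ 3.2777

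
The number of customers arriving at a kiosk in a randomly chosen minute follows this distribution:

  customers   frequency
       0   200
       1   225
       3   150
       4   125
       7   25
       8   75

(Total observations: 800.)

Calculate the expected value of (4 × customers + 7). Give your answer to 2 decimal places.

Total = 800, so P(customers=0) = 200/800, etc.
E[4x+7] = (1/4)·7 + (9/32)·11 + (3/16)·19 + (5/32)·23 + (1/32)·35 + (3/32)·39
     = 67/4 ≈ 16.75

16.75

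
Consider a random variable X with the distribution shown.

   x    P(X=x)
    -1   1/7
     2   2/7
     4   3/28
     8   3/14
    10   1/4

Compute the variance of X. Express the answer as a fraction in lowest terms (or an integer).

E[X] = (1/7)·(-1) + (2/7)·2 + (3/28)·4 + (3/14)·8 + (1/4)·10 = 71/14
E[X²] = (1/7)·1 + (2/7)·4 + (3/28)·16 + (3/14)·64 + (1/4)·100 = 292/7
Var(X) = 292/7 − (71/14)² = 3135/196

3135/196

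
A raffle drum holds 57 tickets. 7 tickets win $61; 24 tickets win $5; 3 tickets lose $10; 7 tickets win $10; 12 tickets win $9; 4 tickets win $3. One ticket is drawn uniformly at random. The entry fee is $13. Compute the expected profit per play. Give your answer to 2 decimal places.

-$0.60

E[payout] = (7/57)·61 + (24/57)·5 + (3/57)·(-10) + (7/57)·10 + (12/57)·9 + (4/57)·3 = 707/57
Expected profit = 707/57 − 13 = -34/57 ≈ -$0.60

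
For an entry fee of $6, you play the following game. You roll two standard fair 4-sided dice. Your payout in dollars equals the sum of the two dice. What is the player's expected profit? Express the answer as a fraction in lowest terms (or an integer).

-$1

Distribution of the sum of the two dice: 2 w.p. 1/16, 3 w.p. 1/8, 4 w.p. 3/16, 5 w.p. 1/4, 6 w.p. 3/16, 7 w.p. 1/8, …
E[payout] = (1/16)·2 + (1/8)·3 + (3/16)·4 + (1/4)·5 + (3/16)·6 + (1/8)·7 + (1/16)·8 = 5
Expected profit = 5 − 6 = -1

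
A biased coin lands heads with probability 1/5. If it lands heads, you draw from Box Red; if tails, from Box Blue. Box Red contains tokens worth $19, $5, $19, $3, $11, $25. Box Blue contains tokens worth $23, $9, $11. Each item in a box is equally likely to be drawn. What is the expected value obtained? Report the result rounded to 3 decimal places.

$14.200

E[X | Box Red] = (19 + 5 + 19 + 3 + 11 + 25)/6 = 41/3
E[X | Box Blue] = (23 + 9 + 11)/3 = 43/3
E[X] = (1/5)·41/3 + (4/5)·43/3 = 71/5 ≈ 14.200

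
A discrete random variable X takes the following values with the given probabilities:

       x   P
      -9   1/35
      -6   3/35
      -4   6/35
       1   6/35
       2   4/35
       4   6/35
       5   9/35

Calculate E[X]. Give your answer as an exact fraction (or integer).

E[X] = (1/35)·(-9) + (3/35)·(-6) + (6/35)·(-4) + (6/35)·1 + (4/35)·2 + (6/35)·4 + (9/35)·5
     = 32/35

32/35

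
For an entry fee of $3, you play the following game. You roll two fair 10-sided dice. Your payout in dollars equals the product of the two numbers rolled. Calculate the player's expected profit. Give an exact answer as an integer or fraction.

109/4 dollars

Distribution of the product of the two numbers rolled: 1 w.p. 1/100, 2 w.p. 1/50, 3 w.p. 1/50, 4 w.p. 3/100, 5 w.p. 1/50, 6 w.p. 1/25, …
E[payout] = (1/100)·1 + (1/50)·2 + (1/50)·3 + (3/100)·4 + (1/50)·5 + (1/25)·6 + (1/50)·7 + (1/25)·8 + (3/100)·9 + (1/25)·10 + (1/25)·12 + (1/50)·14 + (1/50)·15 + (3/100)·16 + (1/25)·18 + (1/25)·20 + (1/50)·21 + (1/25)·24 + (1/100)·25 + (1/50)·27 + (1/50)·28 + (1/25)·30 + (1/50)·32 + (1/50)·35 + (3/100)·36 + (1/25)·40 + (1/50)·42 + (1/50)·45 + (1/50)·48 + (1/100)·49 + (1/50)·50 + (1/50)·54 + (1/50)·56 + (1/50)·60 + (1/50)·63 + (1/100)·64 + (1/50)·70 + (1/50)·72 + (1/50)·80 + (1/100)·81 + (1/50)·90 + (1/100)·100 = 121/4
Expected profit = 121/4 − 3 = 109/4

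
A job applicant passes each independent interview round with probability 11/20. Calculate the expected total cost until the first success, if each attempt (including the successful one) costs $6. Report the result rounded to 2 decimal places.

E[#attempts] = 1/p = 20/11; E[cost] = 6·20/11 = 120/11.
≈ 10.91

$10.91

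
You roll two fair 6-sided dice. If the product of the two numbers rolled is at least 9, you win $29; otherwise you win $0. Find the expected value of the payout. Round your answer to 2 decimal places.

$16.11

E[payout] = (4/9)·0 + (5/9)·29 = 145/9
≈ $16.11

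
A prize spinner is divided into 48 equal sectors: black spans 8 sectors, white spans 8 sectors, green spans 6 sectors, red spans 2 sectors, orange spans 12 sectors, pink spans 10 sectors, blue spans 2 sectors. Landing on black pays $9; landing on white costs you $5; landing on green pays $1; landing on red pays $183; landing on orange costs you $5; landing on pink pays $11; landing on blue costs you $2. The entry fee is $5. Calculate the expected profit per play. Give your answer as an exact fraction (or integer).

E[payout] = (8/48)·9 + (8/48)·(-5) + (6/48)·1 + (2/48)·183 + (12/48)·(-5) + (10/48)·11 + (2/48)·(-2) = 75/8
Expected profit = 75/8 − 5 = 35/8

35/8 dollars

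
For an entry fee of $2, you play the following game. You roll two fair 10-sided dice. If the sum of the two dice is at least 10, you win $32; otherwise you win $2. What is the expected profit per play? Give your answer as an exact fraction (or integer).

96/5 dollars

E[payout] = (9/25)·2 + (16/25)·32 = 106/5
Expected profit = 106/5 − 2 = 96/5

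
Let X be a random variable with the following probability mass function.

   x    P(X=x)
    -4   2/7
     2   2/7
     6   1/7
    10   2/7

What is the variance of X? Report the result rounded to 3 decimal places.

E[X] = (2/7)·(-4) + (2/7)·2 + (1/7)·6 + (2/7)·10 = 22/7
E[X²] = (2/7)·16 + (2/7)·4 + (1/7)·36 + (2/7)·100 = 276/7
Var(X) = 276/7 − (22/7)² = 1448/49 ≈ 29.551

29.551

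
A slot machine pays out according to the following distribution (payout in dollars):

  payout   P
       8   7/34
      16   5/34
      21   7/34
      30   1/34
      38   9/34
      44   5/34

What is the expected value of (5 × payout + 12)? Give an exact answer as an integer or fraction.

4783/34

E[5x+12] = (7/34)·52 + (5/34)·92 + (7/34)·117 + (1/34)·162 + (9/34)·202 + (5/34)·232
     = 4783/34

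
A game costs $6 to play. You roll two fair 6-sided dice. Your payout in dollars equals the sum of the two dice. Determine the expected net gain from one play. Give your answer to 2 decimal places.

Distribution of the sum of the two dice: 2 w.p. 1/36, 3 w.p. 1/18, 4 w.p. 1/12, 5 w.p. 1/9, 6 w.p. 5/36, 7 w.p. 1/6, …
E[payout] = (1/36)·2 + (1/18)·3 + (1/12)·4 + (1/9)·5 + (5/36)·6 + (1/6)·7 + (5/36)·8 + (1/9)·9 + (1/12)·10 + (1/18)·11 + (1/36)·12 = 7
Expected profit = 7 − 6 = 1 ≈ $1.00

$1.00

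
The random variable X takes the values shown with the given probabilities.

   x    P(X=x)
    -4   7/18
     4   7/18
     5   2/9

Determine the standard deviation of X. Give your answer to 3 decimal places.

4.095

E[X] = 10/9, E[X²] = 18
Var(X) = E[X²] − (E[X])² = 18 − 100/81 = 1358/81
SD(X) = √(1358/81) ≈ 4.095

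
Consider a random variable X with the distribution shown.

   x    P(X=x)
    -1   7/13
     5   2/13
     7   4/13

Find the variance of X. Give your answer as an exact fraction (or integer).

E[X] = (7/13)·(-1) + (2/13)·5 + (4/13)·7 = 31/13
E[X²] = (7/13)·1 + (2/13)·25 + (4/13)·49 = 253/13
Var(X) = 253/13 − (31/13)² = 2328/169

2328/169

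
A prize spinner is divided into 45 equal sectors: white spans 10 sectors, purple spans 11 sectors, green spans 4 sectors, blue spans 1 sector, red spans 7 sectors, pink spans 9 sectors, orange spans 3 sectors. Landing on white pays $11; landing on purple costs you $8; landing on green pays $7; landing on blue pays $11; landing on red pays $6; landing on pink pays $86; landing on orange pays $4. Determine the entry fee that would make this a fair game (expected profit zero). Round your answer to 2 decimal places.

E[payout] = (10/45)·11 + (11/45)·(-8) + (4/45)·7 + (1/45)·11 + (7/45)·6 + (9/45)·86 + (3/45)·4 = 889/45
Fair fee = E[payout] = 889/45 ≈ $19.76

$19.76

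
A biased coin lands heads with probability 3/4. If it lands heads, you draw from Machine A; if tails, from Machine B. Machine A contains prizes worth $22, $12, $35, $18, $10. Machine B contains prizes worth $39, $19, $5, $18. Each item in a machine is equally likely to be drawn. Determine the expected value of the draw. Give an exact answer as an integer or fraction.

E[X | Machine A] = (22 + 12 + 35 + 18 + 10)/5 = 97/5
E[X | Machine B] = (39 + 19 + 5 + 18)/4 = 81/4
E[X] = (3/4)·97/5 + (1/4)·81/4 = 1569/80

1569/80 dollars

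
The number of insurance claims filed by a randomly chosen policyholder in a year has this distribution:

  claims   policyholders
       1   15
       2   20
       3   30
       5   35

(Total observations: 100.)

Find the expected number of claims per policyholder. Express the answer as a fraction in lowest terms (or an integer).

Total = 100, so P(claims=1) = 15/100, etc.
E[X] = (3/20)·1 + (1/5)·2 + (3/10)·3 + (7/20)·5
     = 16/5

16/5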